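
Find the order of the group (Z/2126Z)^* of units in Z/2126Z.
|(Z/2126Z)^*| = 1062

(Z/2126Z)^* consists of the classes a with gcd(a, 2126) = 1, so its order is φ(2126). φ is multiplicative, with φ(p^e) = p^e − p^(e−1). Factorise 2126 = 2 · 1063. Then
  φ(2126) = (2 − 1) · (1063 − 1) = 1 · 1062 = 1062.
Thus |(Z/2126Z)^*| = 1062.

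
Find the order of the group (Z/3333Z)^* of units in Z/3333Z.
|(Z/3333Z)^*| = 2000

(Z/3333Z)^* consists of the classes a with gcd(a, 3333) = 1, so its order is φ(3333). φ is multiplicative, with φ(p^e) = p^e − p^(e−1). Factorise 3333 = 3 · 11 · 101. Then
  φ(3333) = (3 − 1) · (11 − 1) · (101 − 1) = 2 · 10 · 100 = 2000.
Thus |(Z/3333Z)^*| = 2000.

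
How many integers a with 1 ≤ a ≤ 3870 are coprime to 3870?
The number of a ∈ {1, ..., 3870} with gcd(a, 3870) = 1 is by definition Euler's totient φ(3870). φ is multiplicative, with φ(p^e) = p^e − p^(e−1). Factorise 3870 = 2 · 3^2 · 5 · 43. Then
  φ(3870) = (2 − 1) · (3^2 − 3^1) · (5 − 1) · (43 − 1) = 1 · 6 · 4 · 42 = 1008.
So there are 1008 such integers.

Final answer: 1008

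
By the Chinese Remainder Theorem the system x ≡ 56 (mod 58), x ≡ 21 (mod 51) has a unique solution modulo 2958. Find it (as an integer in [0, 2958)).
x ≡ 2724 (mod 2958); the representative in [0, 2958) is 2724

The moduli 58, 51 are pairwise coprime, so by the CRT there is a unique solution mod 58·51 = 2958.
Solve by successive substitution. Start with x ≡ 56 (mod 58).
  Combine with x ≡ 21 (mod 51): write x = 56 + 58·t and require 56 + 58·t ≡ 21 (mod 51), i.e. 58·t ≡ 21 − 56 ≡ 16 (mod 51). Since 58^(−1) ≡ 22 (mod 51) (58 ≡ 7 (mod 51)), t ≡ 22·16 ≡ 46 (mod 51). So x ≡ 56 + 58·46 = 2724 (mod 2958).
Unique solution in [0, 2958): x = 2724.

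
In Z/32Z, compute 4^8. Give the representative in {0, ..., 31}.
Use repeated squaring. Binary(8) = 1000. Walk through the bits of the exponent 8 left-to-right: at each bit after the leading one, square the running value, then multiply by 4 if the bit is 1 (always reducing mod 32):
  bit 1 = 1 (leading): start with 4.
  bit 2 = 0: square 4^2 = 16 (mod 32).
  bit 3 = 0: square 16^2 = 256 ≡ 0 (mod 32).
  bit 4 = 0: square 0^2 = 0 (mod 32).
Final value: 4^8 ≡ 0 (mod 32).

Final answer: 0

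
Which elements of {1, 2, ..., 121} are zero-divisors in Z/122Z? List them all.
An element a ∈ Z/122Z (with a ≠ 0) is a zero-divisor iff gcd(a, 122) > 1 (because a is a unit precisely when gcd(a, n) = 1, and in Z/nZ every nonzero, non-unit element is a zero-divisor). Scan a = 1, ..., 121 and keep those with gcd(a, 122) > 1:
  gcd(2, 122) = 2, gcd(4, 122) = 2, gcd(6, 122) = 2, gcd(8, 122) = 2, gcd(10, 122) = 2, gcd(12, 122) = 2, gcd(14, 122) = 2, gcd(16, 122) = 2, gcd(18, 122) = 2, gcd(20, 122) = 2, gcd(22, 122) = 2, gcd(24, 122) = 2, gcd(26, 122) = 2, gcd(28, 122) = 2, gcd(30, 122) = 2, gcd(32, 122) = 2, gcd(34, 122) = 2, gcd(36, 122) = 2, gcd(38, 122) = 2, gcd(40, 122) = 2, gcd(42, 122) = 2, gcd(44, 122) = 2, gcd(46, 122) = 2, gcd(48, 122) = 2, gcd(50, 122) = 2, gcd(52, 122) = 2, gcd(54, 122) = 2, gcd(56, 122) = 2, gcd(58, 122) = 2, gcd(60, 122) = 2, gcd(61, 122) = 61, gcd(62, 122) = 2, gcd(64, 122) = 2, gcd(66, 122) = 2, gcd(68, 122) = 2, gcd(70, 122) = 2, gcd(72, 122) = 2, gcd(74, 122) = 2, gcd(76, 122) = 2, gcd(78, 122) = 2, gcd(80, 122) = 2, gcd(82, 122) = 2, gcd(84, 122) = 2, gcd(86, 122) = 2, gcd(88, 122) = 2, gcd(90, 122) = 2, gcd(92, 122) = 2, gcd(94, 122) = 2, gcd(96, 122) = 2, gcd(98, 122) = 2, gcd(100, 122) = 2, gcd(102, 122) = 2, gcd(104, 122) = 2, gcd(106, 122) = 2, gcd(108, 122) = 2, gcd(110, 122) = 2, gcd(112, 122) = 2, gcd(114, 122) = 2, gcd(116, 122) = 2, gcd(118, 122) = 2, gcd(120, 122) = 2.
All other a ∈ {1, ..., 121} have gcd(a, 122) = 1 and are units. So the nonzero zero-divisors are exactly the 61 values of a appearing in this scan.

Final answer: nonzero zero-divisors of Z/122Z = {2, 4, 6, 8, 10, 12, 14, 16, 18, 20, 22, 24, 26, 28, 30, 32, 34, 36, 38, 40, 42, 44, 46, 48, 50, 52, 54, 56, 58, 60, 61, 62, 64, 66, 68, 70, 72, 74, 76, 78, 80, 82, 84, 86, 88, 90, 92, 94, 96, 98, 100, 102, 104, 106, 108, 110, 112, 114, 116, 118, 120}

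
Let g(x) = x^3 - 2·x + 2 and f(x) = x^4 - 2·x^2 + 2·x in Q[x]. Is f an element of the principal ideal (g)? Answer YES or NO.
In Q[x] the ideal (g) consists of all multiples of g, so f ∈ (g) iff g | f, i.e. iff the remainder of f on division by g is 0. Divide f by g (g is monic, so eliminate the leading term of the running remainder at each step):
  leading term x^4: subtract (x)·g(x) = x^4 - 2·x^2 + 2·x, leaving 0
The remainder is 0, so f(x) = g(x) · h(x) with h(x) = x. Hence g | f, i.e. f ∈ (g).

Final answer: YES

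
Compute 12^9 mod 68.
56

Use repeated squaring. Binary(9) = 1001. Walk through the bits of the exponent 9 left-to-right: at each bit after the leading one, square the running value, then multiply by 12 if the bit is 1 (always reducing mod 68):
  bit 1 = 1 (leading): start with 12.
  bit 2 = 0: square 12^2 = 144 ≡ 8 (mod 68).
  bit 3 = 0: square 8^2 = 64 (mod 68).
  bit 4 = 1: square 64^2 = 4096 ≡ 16; bit is 1, so multiply 16·12 = 192 ≡ 56 (mod 68).
Final value: 12^9 ≡ 56 (mod 68).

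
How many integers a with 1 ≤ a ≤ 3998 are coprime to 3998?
1998

The number of a ∈ {1, ..., 3998} with gcd(a, 3998) = 1 is by definition Euler's totient φ(3998). φ is multiplicative, with φ(p^e) = p^e − p^(e−1). Factorise 3998 = 2 · 1999. Then
  φ(3998) = (2 − 1) · (1999 − 1) = 1 · 1998 = 1998.
So there are 1998 such integers.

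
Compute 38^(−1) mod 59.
38^(−1) ≡ 14 (mod 59)

Apply the extended Euclidean algorithm to (59, 38), tracking rows (r, s, t) with s·59 + t·38 = r. Each division r_prev = q·r_cur + r_new produces the new row as (previous row) − q·(current row):
  row A: (59, 1, 0)   [1·59 + 0·38 = 59]
  row B: (38, 0, 1)   [0·59 + 1·38 = 38]
  59 = 1·38 + 21   → row C = row A − 1·row B = (21, 1, −1)   [check: 1·59 − 1·38 = 21]
  38 = 1·21 + 17   → row D = row B − 1·row C = (17, −1, 2)   [check: −1·59 + 2·38 = 17]
  21 = 1·17 + 4   → row E = row C − 1·row D = (4, 2, −3)   [check: 2·59 − 3·38 = 4]
  17 = 4·4 + 1   → row F = row D − 4·row E = (1, −9, 14)   [check: −9·59 + 14·38 = 1]
  4 = 4·1 + 0   → remainder 0, stop. gcd = 1 (last nonzero row F).
The gcd is 1, so 38 is invertible mod 59. The last nonzero row gives −9·59 + 14·38 = 1, so t = 14. So 38^(−1) ≡ 14 (mod 59). Verify: 38 · 14 = 532 ≡ 1 (mod 59). ✓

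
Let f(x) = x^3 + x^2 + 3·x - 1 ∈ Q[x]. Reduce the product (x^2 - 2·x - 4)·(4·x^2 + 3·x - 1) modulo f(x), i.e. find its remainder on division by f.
a · b ≡ -26·x^2 + 21·x - 5 (mod f(x))

First multiply in Q[x] without reducing: a · b = 4·x^4 - 5·x^3 - 23·x^2 - 10·x + 4. Now divide by f(x) = x^3 + x^2 + 3·x - 1, eliminating the leading term at each step:
  leading term 4·x^4: subtract (4·x)·f(x) = 4·x^4 + 4·x^3 + 12·x^2 - 4·x, leaving -9·x^3 - 35·x^2 - 6·x + 4
  leading term -9·x^3: subtract (-9)·f(x) = -9·x^3 - 9·x^2 - 27·x + 9, leaving -26·x^2 + 21·x - 5
The degree is now < 3, so this is the remainder. Hence a · b ≡ -26·x^2 + 21·x - 5 in Q[x]/(f).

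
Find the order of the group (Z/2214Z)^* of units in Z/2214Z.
(Z/2214Z)^* consists of the classes a with gcd(a, 2214) = 1, so its order is φ(2214). φ is multiplicative, with φ(p^e) = p^e − p^(e−1). Factorise 2214 = 2 · 3^3 · 41. Then
  φ(2214) = (2 − 1) · (3^3 − 3^2) · (41 − 1) = 1 · 18 · 40 = 720.
Thus |(Z/2214Z)^*| = 720.

Final answer: |(Z/2214Z)^*| = 720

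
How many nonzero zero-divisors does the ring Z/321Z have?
In Z/321Z each nonzero element is either a unit (gcd with 321 is 1) or a zero-divisor (gcd > 1). The number of units is φ(321): factorise 321 = 3 · 107, so φ(321) = (3 − 1) · (107 − 1) = 2 · 106 = 212. The nonzero elements number 321 − 1 = 320. Hence the nonzero zero-divisors number 320 − 212 = 108.

Final answer: Z/321Z has 108 nonzero zero-divisors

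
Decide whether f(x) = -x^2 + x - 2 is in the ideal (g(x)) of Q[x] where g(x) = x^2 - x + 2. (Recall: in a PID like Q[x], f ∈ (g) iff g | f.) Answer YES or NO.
In Q[x] the ideal (g) consists of all multiples of g, so f ∈ (g) iff g | f, i.e. iff the remainder of f on division by g is 0. Divide f by g (g is monic, so eliminate the leading term of the running remainder at each step):
  leading term -x^2: subtract (-1)·g(x) = -x^2 + x - 2, leaving 0
The remainder is 0, so f(x) = g(x) · h(x) with h(x) = -1. Hence g | f, i.e. f ∈ (g).

Final answer: YES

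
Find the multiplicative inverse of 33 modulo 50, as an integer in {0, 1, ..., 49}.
33^(−1) ≡ 47 (mod 50)

Apply the extended Euclidean algorithm to (50, 33), tracking rows (r, s, t) with s·50 + t·33 = r. Each division r_prev = q·r_cur + r_new produces the new row as (previous row) − q·(current row):
  row A: (50, 1, 0)   [1·50 + 0·33 = 50]
  row B: (33, 0, 1)   [0·50 + 1·33 = 33]
  50 = 1·33 + 17   → row C = row A − 1·row B = (17, 1, −1)   [check: 1·50 − 1·33 = 17]
  33 = 1·17 + 16   → row D = row B − 1·row C = (16, −1, 2)   [check: −1·50 + 2·33 = 16]
  17 = 1·16 + 1   → row E = row C − 1·row D = (1, 2, −3)   [check: 2·50 − 3·33 = 1]
  16 = 16·1 + 0   → remainder 0, stop. gcd = 1 (last nonzero row E).
The gcd is 1, so 33 is invertible mod 50. The last nonzero row gives 2·50 − 3·33 = 1, so t = −3. So 33^(−1) ≡ −3 ≡ 47 (mod 50). Verify: 33 · 47 = 1551 ≡ 1 (mod 50). ✓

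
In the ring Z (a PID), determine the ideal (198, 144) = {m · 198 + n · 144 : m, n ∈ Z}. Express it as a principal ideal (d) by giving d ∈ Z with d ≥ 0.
In the PID Z, (a, b) is generated by gcd(a, b). Compute gcd(198, 144) with the extended Euclidean algorithm, tracking rows (r, s, t) with s·198 + t·144 = r:
  row A: (198, 1, 0)   [1·198 + 0·144 = 198]
  row B: (144, 0, 1)   [0·198 + 1·144 = 144]
  198 = 1·144 + 54   → row C = row A − 1·row B = (54, 1, −1)   [check: 1·198 − 1·144 = 54]
  144 = 2·54 + 36   → row D = row B − 2·row C = (36, −2, 3)   [check: −2·198 + 3·144 = 36]
  54 = 1·36 + 18   → row E = row C − 1·row D = (18, 3, −4)   [check: 3·198 − 4·144 = 18]
  36 = 2·18 + 0   → remainder 0, stop. gcd = 18 (last nonzero row E).
So gcd(198, 144) = 18, with Bézout identity 3·198 − 4·144 = 18. Containment (⊇): the Bézout identity exhibits 18 as an element of (198, 144), giving (18) ⊆ (198, 144). Containment (⊆): since 18 | 198 and 18 | 144 (198 = 18·11, 144 = 18·8), every Z-linear combination of 198 and 144 is divisible by 18, so (198, 144) ⊆ (18). Therefore (198, 144) = (18), d = 18.

Final answer: (198, 144) = (18); d = 18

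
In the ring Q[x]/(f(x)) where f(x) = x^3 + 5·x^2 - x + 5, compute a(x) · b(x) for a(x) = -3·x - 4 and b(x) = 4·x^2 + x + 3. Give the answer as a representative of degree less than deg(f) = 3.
First multiply in Q[x] without reducing: a · b = -12·x^3 - 19·x^2 - 13·x - 12. Now divide by f(x) = x^3 + 5·x^2 - x + 5, eliminating the leading term at each step:
  leading term -12·x^3: subtract (-12)·f(x) = -12·x^3 - 60·x^2 + 12·x - 60, leaving 41·x^2 - 25·x + 48
The degree is now < 3, so this is the remainder. Hence a · b ≡ 41·x^2 - 25·x + 48 in Q[x]/(f).

Final answer: a · b ≡ 41·x^2 - 25·x + 48 (mod f(x))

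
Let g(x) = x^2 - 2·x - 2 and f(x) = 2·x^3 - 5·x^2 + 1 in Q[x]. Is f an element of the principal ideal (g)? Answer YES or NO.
In Q[x] the ideal (g) consists of all multiples of g, so f ∈ (g) iff g | f, i.e. iff the remainder of f on division by g is 0. Divide f by g (g is monic, so eliminate the leading term of the running remainder at each step):
  leading term 2·x^3: subtract (2·x)·g(x) = 2·x^3 - 4·x^2 - 4·x, leaving -x^2 + 4·x + 1
  leading term -x^2: subtract (-1)·g(x) = -x^2 + 2·x + 2, leaving 2·x - 1
The remainder r(x) = 2·x - 1 ≠ 0 (and deg r < deg g), so g ∤ f, i.e. f ∉ (g).

Final answer: NO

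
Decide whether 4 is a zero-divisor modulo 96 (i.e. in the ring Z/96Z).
gcd(4, 96) = 4 > 1, so 4 is not a unit in Z/96Z. In Z/nZ every nonzero non-unit is a zero-divisor: explicitly, take b = 96/gcd = 24 ≠ 0 (mod 96); then 4·24 = 96 = 1·96, i.e. 4·24 ≡ 0 (mod 96). So 4 is a zero-divisor.

Final answer: YES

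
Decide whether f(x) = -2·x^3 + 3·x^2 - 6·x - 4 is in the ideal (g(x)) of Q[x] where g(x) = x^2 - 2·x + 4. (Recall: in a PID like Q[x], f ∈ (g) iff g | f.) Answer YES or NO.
YES

In Q[x] the ideal (g) consists of all multiples of g, so f ∈ (g) iff g | f, i.e. iff the remainder of f on division by g is 0. Divide f by g (g is monic, so eliminate the leading term of the running remainder at each step):
  leading term -2·x^3: subtract (-2·x)·g(x) = -2·x^3 + 4·x^2 - 8·x, leaving -x^2 + 2·x - 4
  leading term -x^2: subtract (-1)·g(x) = -x^2 + 2·x - 4, leaving 0
The remainder is 0, so f(x) = g(x) · h(x) with h(x) = -2·x - 1. Hence g | f, i.e. f ∈ (g).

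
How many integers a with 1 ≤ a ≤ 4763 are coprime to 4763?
The number of a ∈ {1, ..., 4763} with gcd(a, 4763) = 1 is by definition Euler's totient φ(4763). φ is multiplicative, with φ(p^e) = p^e − p^(e−1). Factorise 4763 = 11 · 433. Then
  φ(4763) = (11 − 1) · (433 − 1) = 10 · 432 = 4320.
So there are 4320 such integers.

Final answer: 4320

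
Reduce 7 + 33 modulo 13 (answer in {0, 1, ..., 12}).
1

Reduce the summands first: 33 ≡ 7 (mod 13), so 7 + 33 ≡ 7 + 7 (mod 13). 7 + 7 = 14; 14 = 1·13 + 1, so (7 + 33) mod 13 = 1.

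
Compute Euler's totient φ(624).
φ is multiplicative, with φ(p^e) = p^e − p^(e−1). Factorise 624 = 2^4 · 3 · 13. Then
  φ(624) = (2^4 − 2^3) · (3 − 1) · (13 − 1) = 8 · 2 · 12 = 192.

Final answer: φ(624) = 192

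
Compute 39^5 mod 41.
Use repeated squaring. Binary(5) = 101. Walk through the bits of the exponent 5 left-to-right: at each bit after the leading one, square the running value, then multiply by 39 if the bit is 1 (always reducing mod 41):
  bit 1 = 1 (leading): start with 39.
  bit 2 = 0: square 39^2 = 1521 ≡ 4 (mod 41).
  bit 3 = 1: square 4^2 = 16; bit is 1, so multiply 16·39 = 624 ≡ 9 (mod 41).
Final value: 39^5 ≡ 9 (mod 41).

Final answer: 9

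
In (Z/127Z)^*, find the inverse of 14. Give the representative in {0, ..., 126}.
Apply the extended Euclidean algorithm to (127, 14), tracking rows (r, s, t) with s·127 + t·14 = r. Each division r_prev = q·r_cur + r_new produces the new row as (previous row) − q·(current row):
  row A: (127, 1, 0)   [1·127 + 0·14 = 127]
  row B: (14, 0, 1)   [0·127 + 1·14 = 14]
  127 = 9·14 + 1   → row C = row A − 9·row B = (1, 1, −9)   [check: 1·127 − 9·14 = 1]
  14 = 14·1 + 0   → remainder 0, stop. gcd = 1 (last nonzero row C).
The gcd is 1, so 14 is invertible mod 127. The last nonzero row gives 1·127 − 9·14 = 1, so t = −9. So 14^(−1) ≡ −9 ≡ 118 (mod 127). Verify: 14 · 118 = 1652 ≡ 1 (mod 127). ✓

Final answer: 14^(−1) ≡ 118 (mod 127)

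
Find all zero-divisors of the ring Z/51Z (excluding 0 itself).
nonzero zero-divisors of Z/51Z = {3, 6, 9, 12, 15, 17, 18, 21, 24, 27, 30, 33, 34, 36, 39, 42, 45, 48}

An element a ∈ Z/51Z (with a ≠ 0) is a zero-divisor iff gcd(a, 51) > 1 (because a is a unit precisely when gcd(a, n) = 1, and in Z/nZ every nonzero, non-unit element is a zero-divisor). Scan a = 1, ..., 50 and keep those with gcd(a, 51) > 1:
  gcd(3, 51) = 3, gcd(6, 51) = 3, gcd(9, 51) = 3, gcd(12, 51) = 3, gcd(15, 51) = 3, gcd(17, 51) = 17, gcd(18, 51) = 3, gcd(21, 51) = 3, gcd(24, 51) = 3, gcd(27, 51) = 3, gcd(30, 51) = 3, gcd(33, 51) = 3, gcd(34, 51) = 17, gcd(36, 51) = 3, gcd(39, 51) = 3, gcd(42, 51) = 3, gcd(45, 51) = 3, gcd(48, 51) = 3.
All other a ∈ {1, ..., 50} have gcd(a, 51) = 1 and are units. So the nonzero zero-divisors are exactly the 18 values of a appearing in this scan.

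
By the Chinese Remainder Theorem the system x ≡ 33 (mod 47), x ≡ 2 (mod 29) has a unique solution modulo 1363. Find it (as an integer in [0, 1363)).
The moduli 47, 29 are pairwise coprime, so by the CRT there is a unique solution mod 47·29 = 1363.
Solve by successive substitution. Start with x ≡ 33 (mod 47).
  Combine with x ≡ 2 (mod 29): write x = 33 + 47·t and require 33 + 47·t ≡ 2 (mod 29), i.e. 47·t ≡ 2 − 33 ≡ 27 (mod 29). Since 47^(−1) ≡ 21 (mod 29) (47 ≡ 18 (mod 29)), t ≡ 21·27 ≡ 16 (mod 29). So x ≡ 33 + 47·16 = 785 (mod 1363).
Unique solution in [0, 1363): x = 785.

Final answer: x ≡ 785 (mod 1363); the representative in [0, 1363) is 785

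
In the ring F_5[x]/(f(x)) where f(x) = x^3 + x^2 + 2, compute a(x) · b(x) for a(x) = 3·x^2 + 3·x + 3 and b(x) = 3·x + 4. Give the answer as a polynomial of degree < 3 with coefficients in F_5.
Multiply as integer polynomials: a · b = 9·x^3 + 21·x^2 + 21·x + 12. Reducing coefficients mod 5: a · b ≡ 4·x^3 + x^2 + x + 2. Now divide by f(x) = x^3 + x^2 + 2 in F_5[x], eliminating the leading term at each step:
  leading term 4·x^3: subtract (4)·f(x) = 4·x^3 + 4·x^2 + 3, leaving 2·x^2 + x + 4 (coefficients mod 5)
The degree is now < 3, so this is the remainder. Hence a · b ≡ 2·x^2 + x + 4 in F_5[x]/(f).

Final answer: a · b ≡ 2·x^2 + x + 4 (mod f(x))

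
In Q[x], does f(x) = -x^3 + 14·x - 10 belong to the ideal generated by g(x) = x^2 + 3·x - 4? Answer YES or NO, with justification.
NO

In Q[x] the ideal (g) consists of all multiples of g, so f ∈ (g) iff g | f, i.e. iff the remainder of f on division by g is 0. Divide f by g (g is monic, so eliminate the leading term of the running remainder at each step):
  leading term -x^3: subtract (-x)·g(x) = -x^3 - 3·x^2 + 4·x, leaving 3·x^2 + 10·x - 10
  leading term 3·x^2: subtract (3)·g(x) = 3·x^2 + 9·x - 12, leaving x + 2
The remainder r(x) = x + 2 ≠ 0 (and deg r < deg g), so g ∤ f, i.e. f ∉ (g).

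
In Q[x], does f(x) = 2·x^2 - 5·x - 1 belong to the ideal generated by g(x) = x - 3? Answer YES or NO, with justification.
In Q[x] the ideal (g) consists of all multiples of g, so f ∈ (g) iff g | f, i.e. iff the remainder of f on division by g is 0. Divide f by g (g is monic, so eliminate the leading term of the running remainder at each step):
  leading term 2·x^2: subtract (2·x)·g(x) = 2·x^2 - 6·x, leaving x - 1
  leading term x: subtract (1)·g(x) = x - 3, leaving 2
The remainder r(x) = 2 ≠ 0 (and deg r < deg g), so g ∤ f, i.e. f ∉ (g).

Final answer: NO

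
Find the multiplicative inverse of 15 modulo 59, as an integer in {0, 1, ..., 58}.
Apply the extended Euclidean algorithm to (59, 15), tracking rows (r, s, t) with s·59 + t·15 = r. Each division r_prev = q·r_cur + r_new produces the new row as (previous row) − q·(current row):
  row A: (59, 1, 0)   [1·59 + 0·15 = 59]
  row B: (15, 0, 1)   [0·59 + 1·15 = 15]
  59 = 3·15 + 14   → row C = row A − 3·row B = (14, 1, −3)   [check: 1·59 − 3·15 = 14]
  15 = 1·14 + 1   → row D = row B − 1·row C = (1, −1, 4)   [check: −1·59 + 4·15 = 1]
  14 = 14·1 + 0   → remainder 0, stop. gcd = 1 (last nonzero row D).
The gcd is 1, so 15 is invertible mod 59. The last nonzero row gives −1·59 + 4·15 = 1, so t = 4. So 15^(−1) ≡ 4 (mod 59). Verify: 15 · 4 = 60 ≡ 1 (mod 59). ✓

Final answer: 15^(−1) ≡ 4 (mod 59)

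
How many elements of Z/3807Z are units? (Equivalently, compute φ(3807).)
Z/3807Z has φ(3807) = 2484 units

An element a ∈ Z/3807Z is a unit iff gcd(a, 3807) = 1, so the number of units is φ(3807). φ is multiplicative, with φ(p^e) = p^e − p^(e−1). Factorise 3807 = 3^4 · 47. Then
  φ(3807) = (3^4 − 3^3) · (47 − 1) = 54 · 46 = 2484.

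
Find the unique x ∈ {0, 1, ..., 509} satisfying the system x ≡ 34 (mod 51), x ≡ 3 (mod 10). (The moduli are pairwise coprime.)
x ≡ 493 (mod 510); the representative in [0, 510) is 493

The moduli 51, 10 are pairwise coprime, so by the CRT there is a unique solution mod 51·10 = 510.
Solve by successive substitution. Start with x ≡ 34 (mod 51).
  Combine with x ≡ 3 (mod 10): write x = 34 + 51·t and require 34 + 51·t ≡ 3 (mod 10), i.e. 51·t ≡ 3 − 34 ≡ 9 (mod 10). Since 51^(−1) ≡ 1 (mod 10) (51 ≡ 1 (mod 10)), t ≡ 1·9 ≡ 9 (mod 10). So x ≡ 34 + 51·9 = 493 (mod 510).
Unique solution in [0, 510): x = 493.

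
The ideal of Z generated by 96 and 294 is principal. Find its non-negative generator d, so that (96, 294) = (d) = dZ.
(96, 294) = (6); d = 6

In the PID Z, (a, b) is generated by gcd(a, b). Compute gcd(294, 96) with the extended Euclidean algorithm, tracking rows (r, s, t) with s·294 + t·96 = r:
  row A: (294, 1, 0)   [1·294 + 0·96 = 294]
  row B: (96, 0, 1)   [0·294 + 1·96 = 96]
  294 = 3·96 + 6   → row C = row A − 3·row B = (6, 1, −3)   [check: 1·294 − 3·96 = 6]
  96 = 16·6 + 0   → remainder 0, stop. gcd = 6 (last nonzero row C).
So gcd(96, 294) = 6, with Bézout identity 1·294 − 3·96 = 6. Containment (⊇): the Bézout identity exhibits 6 as an element of (96, 294), giving (6) ⊆ (96, 294). Containment (⊆): since 6 | 96 and 6 | 294 (96 = 6·16, 294 = 6·49), every Z-linear combination of 96 and 294 is divisible by 6, so (96, 294) ⊆ (6). Therefore (96, 294) = (6), d = 6.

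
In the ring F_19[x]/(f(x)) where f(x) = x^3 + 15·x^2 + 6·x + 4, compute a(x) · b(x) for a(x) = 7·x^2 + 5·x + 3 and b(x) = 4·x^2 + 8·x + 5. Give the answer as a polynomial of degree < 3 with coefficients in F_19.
Multiply as integer polynomials: a · b = 28·x^4 + 76·x^3 + 87·x^2 + 49·x + 15. Reducing coefficients mod 19: a · b ≡ 9·x^4 + 11·x^2 + 11·x + 15. Now divide by f(x) = x^3 + 15·x^2 + 6·x + 4 in F_19[x], eliminating the leading term at each step:
  leading term 9·x^4: subtract (9·x)·f(x) = 9·x^4 + 2·x^3 + 16·x^2 + 17·x, leaving 17·x^3 + 14·x^2 + 13·x + 15 (coefficients mod 19)
  leading term 17·x^3: subtract (17)·f(x) = 17·x^3 + 8·x^2 + 7·x + 11, leaving 6·x^2 + 6·x + 4 (coefficients mod 19)
The degree is now < 3, so this is the remainder. Hence a · b ≡ 6·x^2 + 6·x + 4 in F_19[x]/(f).

Final answer: a · b ≡ 6·x^2 + 6·x + 4 (mod f(x))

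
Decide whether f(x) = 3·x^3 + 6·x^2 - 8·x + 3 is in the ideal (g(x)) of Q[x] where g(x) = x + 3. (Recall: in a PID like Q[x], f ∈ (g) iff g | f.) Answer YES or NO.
YES

In Q[x] the ideal (g) consists of all multiples of g, so f ∈ (g) iff g | f, i.e. iff the remainder of f on division by g is 0. Divide f by g (g is monic, so eliminate the leading term of the running remainder at each step):
  leading term 3·x^3: subtract (3·x^2)·g(x) = 3·x^3 + 9·x^2, leaving -3·x^2 - 8·x + 3
  leading term -3·x^2: subtract (-3·x)·g(x) = -3·x^2 - 9·x, leaving x + 3
  leading term x: subtract (1)·g(x) = x + 3, leaving 0
The remainder is 0, so f(x) = g(x) · h(x) with h(x) = 3·x^2 - 3·x + 1. Hence g | f, i.e. f ∈ (g).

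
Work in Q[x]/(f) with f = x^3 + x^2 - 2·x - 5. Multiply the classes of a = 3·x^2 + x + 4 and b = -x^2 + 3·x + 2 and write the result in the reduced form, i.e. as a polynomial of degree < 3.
First multiply in Q[x] without reducing: a · b = -3·x^4 + 8·x^3 + 5·x^2 + 14·x + 8. Now divide by f(x) = x^3 + x^2 - 2·x - 5, eliminating the leading term at each step:
  leading term -3·x^4: subtract (-3·x)·f(x) = -3·x^4 - 3·x^3 + 6·x^2 + 15·x, leaving 11·x^3 - x^2 - x + 8
  leading term 11·x^3: subtract (11)·f(x) = 11·x^3 + 11·x^2 - 22·x - 55, leaving -12·x^2 + 21·x + 63
The degree is now < 3, so this is the remainder. Hence a · b ≡ -12·x^2 + 21·x + 63 in Q[x]/(f).

Final answer: a · b ≡ -12·x^2 + 21·x + 63 (mod f(x))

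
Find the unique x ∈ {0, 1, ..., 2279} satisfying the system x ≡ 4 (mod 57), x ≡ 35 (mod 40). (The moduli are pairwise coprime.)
x ≡ 1315 (mod 2280); the representative in [0, 2280) is 1315

The moduli 57, 40 are pairwise coprime, so by the CRT there is a unique solution mod 57·40 = 2280.
Solve by successive substitution. Start with x ≡ 4 (mod 57).
  Combine with x ≡ 35 (mod 40): write x = 4 + 57·t and require 4 + 57·t ≡ 35 (mod 40), i.e. 57·t ≡ 35 − 4 ≡ 31 (mod 40). Since 57^(−1) ≡ 33 (mod 40) (57 ≡ 17 (mod 40)), t ≡ 33·31 ≡ 23 (mod 40). So x ≡ 4 + 57·23 = 1315 (mod 2280).
Unique solution in [0, 2280): x = 1315.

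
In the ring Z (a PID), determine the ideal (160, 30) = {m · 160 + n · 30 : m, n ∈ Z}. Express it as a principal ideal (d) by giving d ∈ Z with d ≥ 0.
In the PID Z, (a, b) is generated by gcd(a, b). Compute gcd(160, 30) with the extended Euclidean algorithm, tracking rows (r, s, t) with s·160 + t·30 = r:
  row A: (160, 1, 0)   [1·160 + 0·30 = 160]
  row B: (30, 0, 1)   [0·160 + 1·30 = 30]
  160 = 5·30 + 10   → row C = row A − 5·row B = (10, 1, −5)   [check: 1·160 − 5·30 = 10]
  30 = 3·10 + 0   → remainder 0, stop. gcd = 10 (last nonzero row C).
So gcd(160, 30) = 10, with Bézout identity 1·160 − 5·30 = 10. Containment (⊇): the Bézout identity exhibits 10 as an element of (160, 30), giving (10) ⊆ (160, 30). Containment (⊆): since 10 | 160 and 10 | 30 (160 = 10·16, 30 = 10·3), every Z-linear combination of 160 and 30 is divisible by 10, so (160, 30) ⊆ (10). Therefore (160, 30) = (10), d = 10.

Final answer: (160, 30) = (10); d = 10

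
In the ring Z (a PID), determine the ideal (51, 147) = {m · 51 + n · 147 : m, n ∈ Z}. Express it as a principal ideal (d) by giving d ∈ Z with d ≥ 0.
(51, 147) = (3); d = 3

In the PID Z, (a, b) is generated by gcd(a, b). Compute gcd(147, 51) with the extended Euclidean algorithm, tracking rows (r, s, t) with s·147 + t·51 = r:
  row A: (147, 1, 0)   [1·147 + 0·51 = 147]
  row B: (51, 0, 1)   [0·147 + 1·51 = 51]
  147 = 2·51 + 45   → row C = row A − 2·row B = (45, 1, −2)   [check: 1·147 − 2·51 = 45]
  51 = 1·45 + 6   → row D = row B − 1·row C = (6, −1, 3)   [check: −1·147 + 3·51 = 6]
  45 = 7·6 + 3   → row E = row C − 7·row D = (3, 8, −23)   [check: 8·147 − 23·51 = 3]
  6 = 2·3 + 0   → remainder 0, stop. gcd = 3 (last nonzero row E).
So gcd(51, 147) = 3, with Bézout identity 8·147 − 23·51 = 3. Containment (⊇): the Bézout identity exhibits 3 as an element of (51, 147), giving (3) ⊆ (51, 147). Containment (⊆): since 3 | 51 and 3 | 147 (51 = 3·17, 147 = 3·49), every Z-linear combination of 51 and 147 is divisible by 3, so (51, 147) ⊆ (3). Therefore (51, 147) = (3), d = 3.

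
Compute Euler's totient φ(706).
φ(706) = 352

φ is multiplicative, with φ(p^e) = p^e − p^(e−1). Factorise 706 = 2 · 353. Then
  φ(706) = (2 − 1) · (353 − 1) = 1 · 352 = 352.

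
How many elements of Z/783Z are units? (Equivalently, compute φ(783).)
Z/783Z has φ(783) = 504 units

An element a ∈ Z/783Z is a unit iff gcd(a, 783) = 1, so the number of units is φ(783). φ is multiplicative, with φ(p^e) = p^e − p^(e−1). Factorise 783 = 3^3 · 29. Then
  φ(783) = (3^3 − 3^2) · (29 − 1) = 18 · 28 = 504.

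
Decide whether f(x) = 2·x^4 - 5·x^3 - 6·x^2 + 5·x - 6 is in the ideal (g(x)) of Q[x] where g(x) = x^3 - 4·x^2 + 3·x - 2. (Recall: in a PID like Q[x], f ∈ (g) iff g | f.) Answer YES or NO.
In Q[x] the ideal (g) consists of all multiples of g, so f ∈ (g) iff g | f, i.e. iff the remainder of f on division by g is 0. Divide f by g (g is monic, so eliminate the leading term of the running remainder at each step):
  leading term 2·x^4: subtract (2·x)·g(x) = 2·x^4 - 8·x^3 + 6·x^2 - 4·x, leaving 3·x^3 - 12·x^2 + 9·x - 6
  leading term 3·x^3: subtract (3)·g(x) = 3·x^3 - 12·x^2 + 9·x - 6, leaving 0
The remainder is 0, so f(x) = g(x) · h(x) with h(x) = 2·x + 3. Hence g | f, i.e. f ∈ (g).

Final answer: YES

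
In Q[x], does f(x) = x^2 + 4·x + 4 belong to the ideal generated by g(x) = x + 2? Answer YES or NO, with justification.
YES

In Q[x] the ideal (g) consists of all multiples of g, so f ∈ (g) iff g | f, i.e. iff the remainder of f on division by g is 0. Divide f by g (g is monic, so eliminate the leading term of the running remainder at each step):
  leading term x^2: subtract (x)·g(x) = x^2 + 2·x, leaving 2·x + 4
  leading term 2·x: subtract (2)·g(x) = 2·x + 4, leaving 0
The remainder is 0, so f(x) = g(x) · h(x) with h(x) = x + 2. Hence g | f, i.e. f ∈ (g).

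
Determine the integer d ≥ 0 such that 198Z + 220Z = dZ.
In the PID Z, (a, b) is generated by gcd(a, b). Compute gcd(220, 198) with the extended Euclidean algorithm, tracking rows (r, s, t) with s·220 + t·198 = r:
  row A: (220, 1, 0)   [1·220 + 0·198 = 220]
  row B: (198, 0, 1)   [0·220 + 1·198 = 198]
  220 = 1·198 + 22   → row C = row A − 1·row B = (22, 1, −1)   [check: 1·220 − 1·198 = 22]
  198 = 9·22 + 0   → remainder 0, stop. gcd = 22 (last nonzero row C).
So gcd(198, 220) = 22, with Bézout identity 1·220 − 1·198 = 22. Containment (⊇): the Bézout identity exhibits 22 as an element of (198, 220), giving (22) ⊆ (198, 220). Containment (⊆): since 22 | 198 and 22 | 220 (198 = 22·9, 220 = 22·10), every Z-linear combination of 198 and 220 is divisible by 22, so (198, 220) ⊆ (22). Therefore (198, 220) = (22), d = 22.

Final answer: (198, 220) = (22); d = 22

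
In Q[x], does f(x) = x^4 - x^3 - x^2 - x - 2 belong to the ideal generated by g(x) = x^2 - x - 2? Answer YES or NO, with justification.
In Q[x] the ideal (g) consists of all multiples of g, so f ∈ (g) iff g | f, i.e. iff the remainder of f on division by g is 0. Divide f by g (g is monic, so eliminate the leading term of the running remainder at each step):
  leading term x^4: subtract (x^2)·g(x) = x^4 - x^3 - 2·x^2, leaving x^2 - x - 2
  leading term x^2: subtract (1)·g(x) = x^2 - x - 2, leaving 0
The remainder is 0, so f(x) = g(x) · h(x) with h(x) = x^2 + 1. Hence g | f, i.e. f ∈ (g).

Final answer: YES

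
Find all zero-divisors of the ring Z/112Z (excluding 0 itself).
nonzero zero-divisors of Z/112Z = {2, 4, 6, 7, 8, 10, 12, 14, 16, 18, 20, 21, 22, 24, 26, 28, 30, 32, 34, 35, 36, 38, 40, 42, 44, 46, 48, 49, 50, 52, 54, 56, 58, 60, 62, 63, 64, 66, 68, 70, 72, 74, 76, 77, 78, 80, 82, 84, 86, 88, 90, 91, 92, 94, 96, 98, 100, 102, 104, 105, 106, 108, 110}

An element a ∈ Z/112Z (with a ≠ 0) is a zero-divisor iff gcd(a, 112) > 1 (because a is a unit precisely when gcd(a, n) = 1, and in Z/nZ every nonzero, non-unit element is a zero-divisor). Scan a = 1, ..., 111 and keep those with gcd(a, 112) > 1:
  gcd(2, 112) = 2, gcd(4, 112) = 4, gcd(6, 112) = 2, gcd(7, 112) = 7, gcd(8, 112) = 8, gcd(10, 112) = 2, gcd(12, 112) = 4, gcd(14, 112) = 14, gcd(16, 112) = 16, gcd(18, 112) = 2, gcd(20, 112) = 4, gcd(21, 112) = 7, gcd(22, 112) = 2, gcd(24, 112) = 8, gcd(26, 112) = 2, gcd(28, 112) = 28, gcd(30, 112) = 2, gcd(32, 112) = 16, gcd(34, 112) = 2, gcd(35, 112) = 7, gcd(36, 112) = 4, gcd(38, 112) = 2, gcd(40, 112) = 8, gcd(42, 112) = 14, gcd(44, 112) = 4, gcd(46, 112) = 2, gcd(48, 112) = 16, gcd(49, 112) = 7, gcd(50, 112) = 2, gcd(52, 112) = 4, gcd(54, 112) = 2, gcd(56, 112) = 56, gcd(58, 112) = 2, gcd(60, 112) = 4, gcd(62, 112) = 2, gcd(63, 112) = 7, gcd(64, 112) = 16, gcd(66, 112) = 2, gcd(68, 112) = 4, gcd(70, 112) = 14, gcd(72, 112) = 8, gcd(74, 112) = 2, gcd(76, 112) = 4, gcd(77, 112) = 7, gcd(78, 112) = 2, gcd(80, 112) = 16, gcd(82, 112) = 2, gcd(84, 112) = 28, gcd(86, 112) = 2, gcd(88, 112) = 8, gcd(90, 112) = 2, gcd(91, 112) = 7, gcd(92, 112) = 4, gcd(94, 112) = 2, gcd(96, 112) = 16, gcd(98, 112) = 14, gcd(100, 112) = 4, gcd(102, 112) = 2, gcd(104, 112) = 8, gcd(105, 112) = 7, gcd(106, 112) = 2, gcd(108, 112) = 4, gcd(110, 112) = 2.
All other a ∈ {1, ..., 111} have gcd(a, 112) = 1 and are units. So the nonzero zero-divisors are exactly the 63 values of a appearing in this scan.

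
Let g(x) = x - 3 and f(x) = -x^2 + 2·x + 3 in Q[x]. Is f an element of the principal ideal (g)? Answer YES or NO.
YES

In Q[x] the ideal (g) consists of all multiples of g, so f ∈ (g) iff g | f, i.e. iff the remainder of f on division by g is 0. Divide f by g (g is monic, so eliminate the leading term of the running remainder at each step):
  leading term -x^2: subtract (-x)·g(x) = -x^2 + 3·x, leaving 3 - x
  leading term -x: subtract (-1)·g(x) = 3 - x, leaving 0
The remainder is 0, so f(x) = g(x) · h(x) with h(x) = -x - 1. Hence g | f, i.e. f ∈ (g).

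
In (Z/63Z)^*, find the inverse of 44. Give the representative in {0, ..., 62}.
Apply the extended Euclidean algorithm to (63, 44), tracking rows (r, s, t) with s·63 + t·44 = r. Each division r_prev = q·r_cur + r_new produces the new row as (previous row) − q·(current row):
  row A: (63, 1, 0)   [1·63 + 0·44 = 63]
  row B: (44, 0, 1)   [0·63 + 1·44 = 44]
  63 = 1·44 + 19   → row C = row A − 1·row B = (19, 1, −1)   [check: 1·63 − 1·44 = 19]
  44 = 2·19 + 6   → row D = row B − 2·row C = (6, −2, 3)   [check: −2·63 + 3·44 = 6]
  19 = 3·6 + 1   → row E = row C − 3·row D = (1, 7, −10)   [check: 7·63 − 10·44 = 1]
  6 = 6·1 + 0   → remainder 0, stop. gcd = 1 (last nonzero row E).
The gcd is 1, so 44 is invertible mod 63. The last nonzero row gives 7·63 − 10·44 = 1, so t = −10. So 44^(−1) ≡ −10 ≡ 53 (mod 63). Verify: 44 · 53 = 2332 ≡ 1 (mod 63). ✓

Final answer: 44^(−1) ≡ 53 (mod 63)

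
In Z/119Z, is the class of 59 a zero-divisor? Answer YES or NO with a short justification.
NO

gcd(59, 119) = 1, so 59 is a unit in Z/119Z (it has a multiplicative inverse). A unit cannot be a zero-divisor: if 59·b ≡ 0 then multiplying both sides by 59^(−1) gives b ≡ 0. So 59 is not a zero-divisor.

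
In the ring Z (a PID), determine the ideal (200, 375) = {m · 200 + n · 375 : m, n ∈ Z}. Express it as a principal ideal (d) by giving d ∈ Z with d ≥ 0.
(200, 375) = (25); d = 25

In the PID Z, (a, b) is generated by gcd(a, b). Compute gcd(375, 200) with the extended Euclidean algorithm, tracking rows (r, s, t) with s·375 + t·200 = r:
  row A: (375, 1, 0)   [1·375 + 0·200 = 375]
  row B: (200, 0, 1)   [0·375 + 1·200 = 200]
  375 = 1·200 + 175   → row C = row A − 1·row B = (175, 1, −1)   [check: 1·375 − 1·200 = 175]
  200 = 1·175 + 25   → row D = row B − 1·row C = (25, −1, 2)   [check: −1·375 + 2·200 = 25]
  175 = 7·25 + 0   → remainder 0, stop. gcd = 25 (last nonzero row D).
So gcd(200, 375) = 25, with Bézout identity −1·375 + 2·200 = 25. Containment (⊇): the Bézout identity exhibits 25 as an element of (200, 375), giving (25) ⊆ (200, 375). Containment (⊆): since 25 | 200 and 25 | 375 (200 = 25·8, 375 = 25·15), every Z-linear combination of 200 and 375 is divisible by 25, so (200, 375) ⊆ (25). Therefore (200, 375) = (25), d = 25.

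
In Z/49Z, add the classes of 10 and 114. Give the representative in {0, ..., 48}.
26

Reduce the summands first: 114 ≡ 16 (mod 49), so 10 + 114 ≡ 10 + 16 (mod 49). 10 + 16 = 26; 26 = 0·49 + 26, so (10 + 114) mod 49 = 26.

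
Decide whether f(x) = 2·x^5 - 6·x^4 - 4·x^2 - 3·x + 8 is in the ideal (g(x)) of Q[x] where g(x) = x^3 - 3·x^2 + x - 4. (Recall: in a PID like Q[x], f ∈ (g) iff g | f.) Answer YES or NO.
NO

In Q[x] the ideal (g) consists of all multiples of g, so f ∈ (g) iff g | f, i.e. iff the remainder of f on division by g is 0. Divide f by g (g is monic, so eliminate the leading term of the running remainder at each step):
  leading term 2·x^5: subtract (2·x^2)·g(x) = 2·x^5 - 6·x^4 + 2·x^3 - 8·x^2, leaving -2·x^3 + 4·x^2 - 3·x + 8
  leading term -2·x^3: subtract (-2)·g(x) = -2·x^3 + 6·x^2 - 2·x + 8, leaving -2·x^2 - x
The remainder r(x) = -2·x^2 - x ≠ 0 (and deg r < deg g), so g ∤ f, i.e. f ∉ (g).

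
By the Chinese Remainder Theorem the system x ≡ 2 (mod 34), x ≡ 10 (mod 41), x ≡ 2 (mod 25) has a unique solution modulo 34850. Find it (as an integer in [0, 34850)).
The moduli 34, 41, 25 are pairwise coprime, so by the CRT there is a unique solution mod 34·41·25 = 34850.
Solve by successive substitution. Start with x ≡ 2 (mod 34).
  Combine with x ≡ 10 (mod 41): write x = 2 + 34·t and require 2 + 34·t ≡ 10 (mod 41), i.e. 34·t ≡ 10 − 2 ≡ 8 (mod 41). Since 34^(−1) ≡ 35 (mod 41), t ≡ 35·8 ≡ 34 (mod 41). So x ≡ 2 + 34·34 = 1158 (mod 1394).
  Combine with x ≡ 2 (mod 25): write x = 1158 + 1394·t and require 1158 + 1394·t ≡ 2 (mod 25), i.e. 1394·t ≡ 2 − 1158 ≡ 19 (mod 25). Since 1394^(−1) ≡ 4 (mod 25) (1394 ≡ 19 (mod 25)), t ≡ 4·19 ≡ 1 (mod 25). So x ≡ 1158 + 1394·1 = 2552 (mod 34850).
Unique solution in [0, 34850): x = 2552.

Final answer: x ≡ 2552 (mod 34850); the representative in [0, 34850) is 2552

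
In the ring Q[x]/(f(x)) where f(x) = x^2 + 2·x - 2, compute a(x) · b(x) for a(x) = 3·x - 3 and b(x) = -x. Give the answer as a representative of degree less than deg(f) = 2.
First multiply in Q[x] without reducing: a · b = -3·x^2 + 3·x. Now divide by f(x) = x^2 + 2·x - 2, eliminating the leading term at each step:
  leading term -3·x^2: subtract (-3)·f(x) = -3·x^2 - 6·x + 6, leaving 9·x - 6
The degree is now < 2, so this is the remainder. Hence a · b ≡ 9·x - 6 in Q[x]/(f).

Final answer: a · b ≡ 9·x - 6 (mod f(x))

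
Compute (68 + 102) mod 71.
28

Reduce the summands first: 102 ≡ 31 (mod 71), so 68 + 102 ≡ 68 + 31 (mod 71). 68 + 31 = 99; 99 = 1·71 + 28, so (68 + 102) mod 71 = 28.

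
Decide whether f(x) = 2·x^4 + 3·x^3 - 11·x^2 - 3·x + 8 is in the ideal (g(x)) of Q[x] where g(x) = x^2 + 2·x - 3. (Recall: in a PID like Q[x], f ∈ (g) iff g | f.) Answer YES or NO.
NO

In Q[x] the ideal (g) consists of all multiples of g, so f ∈ (g) iff g | f, i.e. iff the remainder of f on division by g is 0. Divide f by g (g is monic, so eliminate the leading term of the running remainder at each step):
  leading term 2·x^4: subtract (2·x^2)·g(x) = 2·x^4 + 4·x^3 - 6·x^2, leaving -x^3 - 5·x^2 - 3·x + 8
  leading term -x^3: subtract (-x)·g(x) = -x^3 - 2·x^2 + 3·x, leaving -3·x^2 - 6·x + 8
  leading term -3·x^2: subtract (-3)·g(x) = -3·x^2 - 6·x + 9, leaving -1
The remainder r(x) = -1 ≠ 0 (and deg r < deg g), so g ∤ f, i.e. f ∉ (g).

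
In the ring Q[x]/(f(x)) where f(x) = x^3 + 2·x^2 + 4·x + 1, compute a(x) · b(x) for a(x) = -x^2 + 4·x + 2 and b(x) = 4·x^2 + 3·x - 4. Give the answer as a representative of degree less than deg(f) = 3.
First multiply in Q[x] without reducing: a · b = -4·x^4 + 13·x^3 + 24·x^2 - 10·x - 8. Now divide by f(x) = x^3 + 2·x^2 + 4·x + 1, eliminating the leading term at each step:
  leading term -4·x^4: subtract (-4·x)·f(x) = -4·x^4 - 8·x^3 - 16·x^2 - 4·x, leaving 21·x^3 + 40·x^2 - 6·x - 8
  leading term 21·x^3: subtract (21)·f(x) = 21·x^3 + 42·x^2 + 84·x + 21, leaving -2·x^2 - 90·x - 29
The degree is now < 3, so this is the remainder. Hence a · b ≡ -2·x^2 - 90·x - 29 in Q[x]/(f).

Final answer: a · b ≡ -2·x^2 - 90·x - 29 (mod f(x))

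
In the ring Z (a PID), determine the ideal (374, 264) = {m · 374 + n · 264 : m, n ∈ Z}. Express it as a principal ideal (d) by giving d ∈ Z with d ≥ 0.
In the PID Z, (a, b) is generated by gcd(a, b). Compute gcd(374, 264) with the extended Euclidean algorithm, tracking rows (r, s, t) with s·374 + t·264 = r:
  row A: (374, 1, 0)   [1·374 + 0·264 = 374]
  row B: (264, 0, 1)   [0·374 + 1·264 = 264]
  374 = 1·264 + 110   → row C = row A − 1·row B = (110, 1, −1)   [check: 1·374 − 1·264 = 110]
  264 = 2·110 + 44   → row D = row B − 2·row C = (44, −2, 3)   [check: −2·374 + 3·264 = 44]
  110 = 2·44 + 22   → row E = row C − 2·row D = (22, 5, −7)   [check: 5·374 − 7·264 = 22]
  44 = 2·22 + 0   → remainder 0, stop. gcd = 22 (last nonzero row E).
So gcd(374, 264) = 22, with Bézout identity 5·374 − 7·264 = 22. Containment (⊇): the Bézout identity exhibits 22 as an element of (374, 264), giving (22) ⊆ (374, 264). Containment (⊆): since 22 | 374 and 22 | 264 (374 = 22·17, 264 = 22·12), every Z-linear combination of 374 and 264 is divisible by 22, so (374, 264) ⊆ (22). Therefore (374, 264) = (22), d = 22.

Final answer: (374, 264) = (22); d = 22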